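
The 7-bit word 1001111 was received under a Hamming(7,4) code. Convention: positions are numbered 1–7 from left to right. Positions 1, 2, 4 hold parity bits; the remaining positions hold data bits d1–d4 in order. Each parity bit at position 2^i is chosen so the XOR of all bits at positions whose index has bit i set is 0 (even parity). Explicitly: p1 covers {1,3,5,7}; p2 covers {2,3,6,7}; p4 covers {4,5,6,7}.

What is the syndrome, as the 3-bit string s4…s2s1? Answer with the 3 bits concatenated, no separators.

001

s1 (pos 1,3,5,7): 1⊕0⊕1⊕1 = 1
s2 (pos 2,3,6,7): 0⊕0⊕1⊕1 = 0
s4 (pos 4,5,6,7): 1⊕1⊕1⊕1 = 0
Syndrome s4…s1 = 001 → error at position 1.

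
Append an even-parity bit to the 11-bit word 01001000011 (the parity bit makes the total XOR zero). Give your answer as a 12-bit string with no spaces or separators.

010010000110

XOR of the 11 data bits: 0⊕1⊕0⊕0⊕1⊕0⊕0⊕0⊕0⊕1⊕1 = 0
Parity bit = 0 (so all 12 bits XOR to 0).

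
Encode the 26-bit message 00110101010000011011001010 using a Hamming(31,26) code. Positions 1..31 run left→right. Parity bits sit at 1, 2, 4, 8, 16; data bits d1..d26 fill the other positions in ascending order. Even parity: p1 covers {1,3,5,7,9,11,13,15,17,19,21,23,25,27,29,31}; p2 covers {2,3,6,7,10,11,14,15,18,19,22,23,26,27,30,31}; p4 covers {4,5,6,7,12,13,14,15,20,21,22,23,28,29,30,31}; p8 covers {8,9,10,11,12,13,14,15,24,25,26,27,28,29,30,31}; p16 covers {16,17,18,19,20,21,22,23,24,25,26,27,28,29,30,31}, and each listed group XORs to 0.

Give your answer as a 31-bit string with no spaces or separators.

Place data at non-parity positions: p1 p2 0 p4 0 1 1 p8 0 1 0 1 0 1 0 p16 0 0 0 0 1 1 0 1 1 0 0 1 0 1 0
p1 (pos 1,3,5,7,9,11,13,15,17,19,21,23,25,27,29,31): XOR of data positions = 0⊕0⊕1⊕0⊕0⊕0⊕0⊕0⊕0⊕1⊕0⊕1⊕0⊕0⊕0 = 1
p2 (pos 2,3,6,7,10,11,14,15,18,19,22,23,26,27,30,31): XOR of data positions = 0⊕1⊕1⊕1⊕0⊕1⊕0⊕0⊕0⊕1⊕0⊕0⊕0⊕1⊕0 = 0
p4 (pos 4,5,6,7,12,13,14,15,20,21,22,23,28,29,30,31): XOR of data positions = 0⊕1⊕1⊕1⊕0⊕1⊕0⊕0⊕1⊕1⊕0⊕1⊕0⊕1⊕0 = 0
p8 (pos 8,9,10,11,12,13,14,15,24,25,26,27,28,29,30,31): XOR of data positions = 0⊕1⊕0⊕1⊕0⊕1⊕0⊕1⊕1⊕0⊕0⊕1⊕0⊕1⊕0 = 1
p16 (pos 16,17,18,19,20,21,22,23,24,25,26,27,28,29,30,31): XOR of data positions = 0⊕0⊕0⊕0⊕1⊕1⊕0⊕1⊕1⊕0⊕0⊕1⊕0⊕1⊕0 = 0
Codeword: 1000011101010100000011011001010

1000011101010100000011011001010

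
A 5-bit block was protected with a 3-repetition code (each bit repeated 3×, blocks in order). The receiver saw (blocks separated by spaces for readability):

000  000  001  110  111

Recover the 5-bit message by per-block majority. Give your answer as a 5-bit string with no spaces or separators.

Block 1 (000): 0 ones → 0
Block 2 (000): 0 ones → 0
Block 3 (001): 1 one → 0
Block 4 (110): 2 ones → 1
Block 5 (111): 3 ones → 1

00011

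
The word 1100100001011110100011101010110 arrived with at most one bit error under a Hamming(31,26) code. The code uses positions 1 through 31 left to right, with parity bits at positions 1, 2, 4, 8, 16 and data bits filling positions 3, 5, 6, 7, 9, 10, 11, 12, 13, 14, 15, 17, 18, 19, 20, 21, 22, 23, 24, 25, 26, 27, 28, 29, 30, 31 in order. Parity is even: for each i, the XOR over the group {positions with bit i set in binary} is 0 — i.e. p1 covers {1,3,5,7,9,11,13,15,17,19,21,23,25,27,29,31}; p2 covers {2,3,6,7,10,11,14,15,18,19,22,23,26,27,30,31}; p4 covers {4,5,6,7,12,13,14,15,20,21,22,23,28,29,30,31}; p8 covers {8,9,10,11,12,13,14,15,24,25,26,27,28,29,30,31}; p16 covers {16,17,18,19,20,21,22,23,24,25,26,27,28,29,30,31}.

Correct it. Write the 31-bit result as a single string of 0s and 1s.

1100100101011110100011101010110

s1 (pos 1,3,5,7,9,11,13,15,17,19,21,23,25,27,29,31): 1⊕0⊕1⊕0⊕0⊕0⊕1⊕1⊕1⊕0⊕1⊕1⊕1⊕1⊕1⊕0 = 0
s2 (pos 2,3,6,7,10,11,14,15,18,19,22,23,26,27,30,31): 1⊕0⊕0⊕0⊕1⊕0⊕1⊕1⊕0⊕0⊕1⊕1⊕0⊕1⊕1⊕0 = 0
s4 (pos 4,5,6,7,12,13,14,15,20,21,22,23,28,29,30,31): 0⊕1⊕0⊕0⊕1⊕1⊕1⊕1⊕0⊕1⊕1⊕1⊕0⊕1⊕1⊕0 = 0
s8 (pos 8,9,10,11,12,13,14,15,24,25,26,27,28,29,30,31): 0⊕0⊕1⊕0⊕1⊕1⊕1⊕1⊕0⊕1⊕0⊕1⊕0⊕1⊕1⊕0 = 1
s16 (pos 16,17,18,19,20,21,22,23,24,25,26,27,28,29,30,31): 0⊕1⊕0⊕0⊕0⊕1⊕1⊕1⊕0⊕1⊕0⊕1⊕0⊕1⊕1⊕0 = 0
Syndrome s16…s1 = 01000 → error at position 8.
Flip position 8: 1100100001011110100011101010110 → 1100100101011110100011101010110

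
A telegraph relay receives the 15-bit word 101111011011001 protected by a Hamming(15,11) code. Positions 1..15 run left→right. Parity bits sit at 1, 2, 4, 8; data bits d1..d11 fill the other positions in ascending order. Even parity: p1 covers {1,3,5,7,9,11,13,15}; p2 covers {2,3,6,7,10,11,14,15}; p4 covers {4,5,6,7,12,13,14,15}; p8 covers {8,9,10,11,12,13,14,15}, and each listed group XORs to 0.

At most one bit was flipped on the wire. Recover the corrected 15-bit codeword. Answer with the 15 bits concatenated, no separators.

101111011010001

s1 (pos 1,3,5,7,9,11,13,15): 1⊕1⊕1⊕0⊕1⊕1⊕0⊕1 = 0
s2 (pos 2,3,6,7,10,11,14,15): 0⊕1⊕1⊕0⊕0⊕1⊕0⊕1 = 0
s4 (pos 4,5,6,7,12,13,14,15): 1⊕1⊕1⊕0⊕1⊕0⊕0⊕1 = 1
s8 (pos 8,9,10,11,12,13,14,15): 1⊕1⊕0⊕1⊕1⊕0⊕0⊕1 = 1
Syndrome s8…s1 = 1100 → error at position 12.
Flip position 12: 101111011011001 → 101111011010001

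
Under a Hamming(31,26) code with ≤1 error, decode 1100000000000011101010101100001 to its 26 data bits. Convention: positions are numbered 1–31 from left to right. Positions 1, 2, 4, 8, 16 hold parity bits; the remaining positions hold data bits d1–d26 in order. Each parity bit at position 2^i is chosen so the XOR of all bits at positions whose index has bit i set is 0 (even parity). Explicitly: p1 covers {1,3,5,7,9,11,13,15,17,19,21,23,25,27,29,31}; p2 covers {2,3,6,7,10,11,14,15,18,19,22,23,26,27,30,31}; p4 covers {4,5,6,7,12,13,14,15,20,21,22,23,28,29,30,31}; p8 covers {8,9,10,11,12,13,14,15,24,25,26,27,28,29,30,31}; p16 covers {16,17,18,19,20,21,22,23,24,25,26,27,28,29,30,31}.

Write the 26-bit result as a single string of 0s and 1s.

s1 (pos 1,3,5,7,9,11,13,15,17,19,21,23,25,27,29,31): 1⊕0⊕0⊕0⊕0⊕0⊕0⊕1⊕1⊕1⊕1⊕1⊕1⊕0⊕0⊕1 = 0
s2 (pos 2,3,6,7,10,11,14,15,18,19,22,23,26,27,30,31): 1⊕0⊕0⊕0⊕0⊕0⊕0⊕1⊕0⊕1⊕0⊕1⊕1⊕0⊕0⊕1 = 0
s4 (pos 4,5,6,7,12,13,14,15,20,21,22,23,28,29,30,31): 0⊕0⊕0⊕0⊕0⊕0⊕0⊕1⊕0⊕1⊕0⊕1⊕0⊕0⊕0⊕1 = 0
s8 (pos 8,9,10,11,12,13,14,15,24,25,26,27,28,29,30,31): 0⊕0⊕0⊕0⊕0⊕0⊕0⊕1⊕0⊕1⊕1⊕0⊕0⊕0⊕0⊕1 = 0
s16 (pos 16,17,18,19,20,21,22,23,24,25,26,27,28,29,30,31): 1⊕1⊕0⊕1⊕0⊕1⊕0⊕1⊕0⊕1⊕1⊕0⊕0⊕0⊕0⊕1 = 0
Syndrome s16…s1 = 00000 → no error.
Read data bits from positions 3,5,6,7,9,10,11,12,13,14,15,17,18,19,20,21,22,23,24,25,26,27,28,29,30,31: 00000000001101010101100001

00000000001101010101100001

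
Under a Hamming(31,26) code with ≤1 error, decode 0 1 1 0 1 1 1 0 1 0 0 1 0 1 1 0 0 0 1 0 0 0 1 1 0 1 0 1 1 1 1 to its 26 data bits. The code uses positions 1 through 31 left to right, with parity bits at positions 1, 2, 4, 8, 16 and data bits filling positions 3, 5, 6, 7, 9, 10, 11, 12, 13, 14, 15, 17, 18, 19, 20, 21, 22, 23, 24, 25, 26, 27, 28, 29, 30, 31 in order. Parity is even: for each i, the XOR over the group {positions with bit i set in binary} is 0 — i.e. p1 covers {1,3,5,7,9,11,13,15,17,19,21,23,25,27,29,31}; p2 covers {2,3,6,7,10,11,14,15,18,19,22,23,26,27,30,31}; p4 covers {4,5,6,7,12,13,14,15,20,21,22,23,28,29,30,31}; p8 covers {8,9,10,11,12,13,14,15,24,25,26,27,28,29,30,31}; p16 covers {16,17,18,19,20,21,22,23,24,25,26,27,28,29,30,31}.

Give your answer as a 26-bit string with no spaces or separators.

s1 (pos 1,3,5,7,9,11,13,15,17,19,21,23,25,27,29,31): 0⊕1⊕1⊕1⊕1⊕0⊕0⊕1⊕0⊕1⊕0⊕1⊕0⊕0⊕1⊕1 = 1
s2 (pos 2,3,6,7,10,11,14,15,18,19,22,23,26,27,30,31): 1⊕1⊕1⊕1⊕0⊕0⊕1⊕1⊕0⊕1⊕0⊕1⊕1⊕0⊕1⊕1 = 1
s4 (pos 4,5,6,7,12,13,14,15,20,21,22,23,28,29,30,31): 0⊕1⊕1⊕1⊕1⊕0⊕1⊕1⊕0⊕0⊕0⊕1⊕1⊕1⊕1⊕1 = 1
s8 (pos 8,9,10,11,12,13,14,15,24,25,26,27,28,29,30,31): 0⊕1⊕0⊕0⊕1⊕0⊕1⊕1⊕1⊕0⊕1⊕0⊕1⊕1⊕1⊕1 = 0
s16 (pos 16,17,18,19,20,21,22,23,24,25,26,27,28,29,30,31): 0⊕0⊕0⊕1⊕0⊕0⊕0⊕1⊕1⊕0⊕1⊕0⊕1⊕1⊕1⊕1 = 0
Syndrome s16…s1 = 00111 → error at position 7.
Flip position 7: 0110111010010110001000110101111 → 0110110010010110001000110101111
Read data bits from positions 3,5,6,7,9,10,11,12,13,14,15,17,18,19,20,21,22,23,24,25,26,27,28,29,30,31: 11101001011001000110101111

11101001011001000110101111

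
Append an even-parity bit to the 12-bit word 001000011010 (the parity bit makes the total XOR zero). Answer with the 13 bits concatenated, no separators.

0010000110100

XOR of the 12 data bits: 0⊕0⊕1⊕0⊕0⊕0⊕0⊕1⊕1⊕0⊕1⊕0 = 0
Parity bit = 0 (so all 13 bits XOR to 0).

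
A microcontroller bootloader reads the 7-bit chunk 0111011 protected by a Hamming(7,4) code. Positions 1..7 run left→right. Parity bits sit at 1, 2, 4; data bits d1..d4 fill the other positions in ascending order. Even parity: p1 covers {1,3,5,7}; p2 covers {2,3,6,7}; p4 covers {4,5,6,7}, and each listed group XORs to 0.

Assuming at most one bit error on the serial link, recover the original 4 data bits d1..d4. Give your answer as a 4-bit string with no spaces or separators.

s1 (pos 1,3,5,7): 0⊕1⊕0⊕1 = 0
s2 (pos 2,3,6,7): 1⊕1⊕1⊕1 = 0
s4 (pos 4,5,6,7): 1⊕0⊕1⊕1 = 1
Syndrome s4…s1 = 100 → error at position 4.
Flip position 4: 0111011 → 0110011
Read data bits from positions 3,5,6,7: 1011

1011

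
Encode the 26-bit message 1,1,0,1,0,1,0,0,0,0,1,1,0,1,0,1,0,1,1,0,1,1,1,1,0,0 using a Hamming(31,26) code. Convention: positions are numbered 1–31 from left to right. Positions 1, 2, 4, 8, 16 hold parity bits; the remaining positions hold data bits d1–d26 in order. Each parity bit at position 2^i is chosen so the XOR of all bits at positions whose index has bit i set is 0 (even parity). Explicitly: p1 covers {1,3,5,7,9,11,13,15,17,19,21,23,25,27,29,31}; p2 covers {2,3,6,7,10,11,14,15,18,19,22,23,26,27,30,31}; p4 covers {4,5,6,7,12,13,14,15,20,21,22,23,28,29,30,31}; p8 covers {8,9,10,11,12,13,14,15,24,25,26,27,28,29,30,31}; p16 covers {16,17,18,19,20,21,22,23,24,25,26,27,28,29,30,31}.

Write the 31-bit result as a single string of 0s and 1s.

0011101101000011101010110111100

Place data at non-parity positions: p1 p2 1 p4 1 0 1 p8 0 1 0 0 0 0 1 p16 1 0 1 0 1 0 1 1 0 1 1 1 1 0 0
p1 (pos 1,3,5,7,9,11,13,15,17,19,21,23,25,27,29,31): XOR of data positions = 1⊕1⊕1⊕0⊕0⊕0⊕1⊕1⊕1⊕1⊕1⊕0⊕1⊕1⊕0 = 0
p2 (pos 2,3,6,7,10,11,14,15,18,19,22,23,26,27,30,31): XOR of data positions = 1⊕0⊕1⊕1⊕0⊕0⊕1⊕0⊕1⊕0⊕1⊕1⊕1⊕0⊕0 = 0
p4 (pos 4,5,6,7,12,13,14,15,20,21,22,23,28,29,30,31): XOR of data positions = 1⊕0⊕1⊕0⊕0⊕0⊕1⊕0⊕1⊕0⊕1⊕1⊕1⊕0⊕0 = 1
p8 (pos 8,9,10,11,12,13,14,15,24,25,26,27,28,29,30,31): XOR of data positions = 0⊕1⊕0⊕0⊕0⊕0⊕1⊕1⊕0⊕1⊕1⊕1⊕1⊕0⊕0 = 1
p16 (pos 16,17,18,19,20,21,22,23,24,25,26,27,28,29,30,31): XOR of data positions = 1⊕0⊕1⊕0⊕1⊕0⊕1⊕1⊕0⊕1⊕1⊕1⊕1⊕0⊕0 = 1
Codeword: 0011101101000011101010110111100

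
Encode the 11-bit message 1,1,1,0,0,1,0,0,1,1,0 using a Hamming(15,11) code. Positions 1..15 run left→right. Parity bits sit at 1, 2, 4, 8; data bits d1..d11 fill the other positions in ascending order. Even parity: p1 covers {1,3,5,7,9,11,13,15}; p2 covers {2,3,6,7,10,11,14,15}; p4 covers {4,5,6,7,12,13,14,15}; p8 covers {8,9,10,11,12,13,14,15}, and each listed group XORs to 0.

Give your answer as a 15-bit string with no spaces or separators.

Place data at non-parity positions: p1 p2 1 p4 1 1 0 p8 0 1 0 0 1 1 0
p1 (pos 1,3,5,7,9,11,13,15): XOR of data positions = 1⊕1⊕0⊕0⊕0⊕1⊕0 = 1
p2 (pos 2,3,6,7,10,11,14,15): XOR of data positions = 1⊕1⊕0⊕1⊕0⊕1⊕0 = 0
p4 (pos 4,5,6,7,12,13,14,15): XOR of data positions = 1⊕1⊕0⊕0⊕1⊕1⊕0 = 0
p8 (pos 8,9,10,11,12,13,14,15): XOR of data positions = 0⊕1⊕0⊕0⊕1⊕1⊕0 = 1
Codeword: 101011010100110

101011010100110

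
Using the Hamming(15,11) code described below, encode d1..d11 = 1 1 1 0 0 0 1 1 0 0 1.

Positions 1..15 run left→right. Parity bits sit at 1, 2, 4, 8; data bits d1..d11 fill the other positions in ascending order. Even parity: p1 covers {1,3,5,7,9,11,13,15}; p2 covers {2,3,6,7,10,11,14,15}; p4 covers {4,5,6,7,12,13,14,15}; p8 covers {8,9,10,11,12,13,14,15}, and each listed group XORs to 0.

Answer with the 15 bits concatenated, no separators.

Place data at non-parity positions: p1 p2 1 p4 1 1 0 p8 0 0 1 1 0 0 1
p1 (pos 1,3,5,7,9,11,13,15): XOR of data positions = 1⊕1⊕0⊕0⊕1⊕0⊕1 = 0
p2 (pos 2,3,6,7,10,11,14,15): XOR of data positions = 1⊕1⊕0⊕0⊕1⊕0⊕1 = 0
p4 (pos 4,5,6,7,12,13,14,15): XOR of data positions = 1⊕1⊕0⊕1⊕0⊕0⊕1 = 0
p8 (pos 8,9,10,11,12,13,14,15): XOR of data positions = 0⊕0⊕1⊕1⊕0⊕0⊕1 = 1
Codeword: 001011010011001

001011010011001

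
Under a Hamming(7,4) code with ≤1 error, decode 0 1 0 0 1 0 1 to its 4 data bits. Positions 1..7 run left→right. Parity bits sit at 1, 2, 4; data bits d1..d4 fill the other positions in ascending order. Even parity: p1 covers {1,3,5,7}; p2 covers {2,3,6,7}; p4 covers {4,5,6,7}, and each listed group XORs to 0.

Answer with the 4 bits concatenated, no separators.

0101

s1 (pos 1,3,5,7): 0⊕0⊕1⊕1 = 0
s2 (pos 2,3,6,7): 1⊕0⊕0⊕1 = 0
s4 (pos 4,5,6,7): 0⊕1⊕0⊕1 = 0
Syndrome s4…s1 = 000 → no error.
Read data bits from positions 3,5,6,7: 0101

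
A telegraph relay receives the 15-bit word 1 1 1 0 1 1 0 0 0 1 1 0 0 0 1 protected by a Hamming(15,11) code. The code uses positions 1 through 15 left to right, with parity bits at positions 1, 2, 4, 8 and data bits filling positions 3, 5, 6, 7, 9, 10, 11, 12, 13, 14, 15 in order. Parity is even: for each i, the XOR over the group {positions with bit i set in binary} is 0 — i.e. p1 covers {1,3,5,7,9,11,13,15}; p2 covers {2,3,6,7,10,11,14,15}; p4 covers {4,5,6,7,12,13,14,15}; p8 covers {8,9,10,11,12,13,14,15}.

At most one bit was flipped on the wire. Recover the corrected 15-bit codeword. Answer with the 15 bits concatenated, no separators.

111011000110101

s1 (pos 1,3,5,7,9,11,13,15): 1⊕1⊕1⊕0⊕0⊕1⊕0⊕1 = 1
s2 (pos 2,3,6,7,10,11,14,15): 1⊕1⊕1⊕0⊕1⊕1⊕0⊕1 = 0
s4 (pos 4,5,6,7,12,13,14,15): 0⊕1⊕1⊕0⊕0⊕0⊕0⊕1 = 1
s8 (pos 8,9,10,11,12,13,14,15): 0⊕0⊕1⊕1⊕0⊕0⊕0⊕1 = 1
Syndrome s8…s1 = 1101 → error at position 13.
Flip position 13: 111011000110001 → 111011000110101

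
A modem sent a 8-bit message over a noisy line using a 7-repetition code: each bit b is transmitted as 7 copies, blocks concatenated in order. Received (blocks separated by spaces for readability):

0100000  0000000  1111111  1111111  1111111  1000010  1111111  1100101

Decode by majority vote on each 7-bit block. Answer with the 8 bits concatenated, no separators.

00111011

Block 1 (0100000): 1 one → 0
Block 2 (0000000): 0 ones → 0
Block 3 (1111111): 7 ones → 1
Block 4 (1111111): 7 ones → 1
Block 5 (1111111): 7 ones → 1
Block 6 (1000010): 2 ones → 0
Block 7 (1111111): 7 ones → 1
Block 8 (1100101): 4 ones → 1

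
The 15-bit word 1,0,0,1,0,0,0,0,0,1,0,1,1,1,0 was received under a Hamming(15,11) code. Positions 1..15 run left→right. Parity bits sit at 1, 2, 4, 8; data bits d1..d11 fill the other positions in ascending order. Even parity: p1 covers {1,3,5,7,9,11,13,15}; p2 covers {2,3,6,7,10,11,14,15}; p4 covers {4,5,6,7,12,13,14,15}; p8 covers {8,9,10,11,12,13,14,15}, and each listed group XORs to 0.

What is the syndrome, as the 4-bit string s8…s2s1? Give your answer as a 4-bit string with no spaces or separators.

0000

s1 (pos 1,3,5,7,9,11,13,15): 1⊕0⊕0⊕0⊕0⊕0⊕1⊕0 = 0
s2 (pos 2,3,6,7,10,11,14,15): 0⊕0⊕0⊕0⊕1⊕0⊕1⊕0 = 0
s4 (pos 4,5,6,7,12,13,14,15): 1⊕0⊕0⊕0⊕1⊕1⊕1⊕0 = 0
s8 (pos 8,9,10,11,12,13,14,15): 0⊕0⊕1⊕0⊕1⊕1⊕1⊕0 = 0
Syndrome s8…s1 = 0000 → no error.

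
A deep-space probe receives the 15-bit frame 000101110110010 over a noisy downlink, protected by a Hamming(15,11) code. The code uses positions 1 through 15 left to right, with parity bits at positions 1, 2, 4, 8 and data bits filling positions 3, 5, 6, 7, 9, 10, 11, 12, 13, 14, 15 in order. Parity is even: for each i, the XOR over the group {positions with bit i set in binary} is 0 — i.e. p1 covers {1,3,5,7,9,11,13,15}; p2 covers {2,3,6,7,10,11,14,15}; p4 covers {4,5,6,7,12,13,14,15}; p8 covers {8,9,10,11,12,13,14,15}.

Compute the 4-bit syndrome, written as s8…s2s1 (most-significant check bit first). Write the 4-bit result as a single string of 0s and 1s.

0010

s1 (pos 1,3,5,7,9,11,13,15): 0⊕0⊕0⊕1⊕0⊕1⊕0⊕0 = 0
s2 (pos 2,3,6,7,10,11,14,15): 0⊕0⊕1⊕1⊕1⊕1⊕1⊕0 = 1
s4 (pos 4,5,6,7,12,13,14,15): 1⊕0⊕1⊕1⊕0⊕0⊕1⊕0 = 0
s8 (pos 8,9,10,11,12,13,14,15): 1⊕0⊕1⊕1⊕0⊕0⊕1⊕0 = 0
Syndrome s8…s1 = 0010 → error at position 2.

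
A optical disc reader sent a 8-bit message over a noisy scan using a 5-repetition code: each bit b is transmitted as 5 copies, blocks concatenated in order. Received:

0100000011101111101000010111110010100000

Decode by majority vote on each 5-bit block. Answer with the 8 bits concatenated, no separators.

Block 1 (01000): 1 one → 0
Block 2 (00011): 2 ones → 0
Block 3 (10111): 4 ones → 1
Block 4 (11010): 3 ones → 1
Block 5 (00010): 1 one → 0
Block 6 (11111): 5 ones → 1
Block 7 (00101): 2 ones → 0
Block 8 (00000): 0 ones → 0

00110100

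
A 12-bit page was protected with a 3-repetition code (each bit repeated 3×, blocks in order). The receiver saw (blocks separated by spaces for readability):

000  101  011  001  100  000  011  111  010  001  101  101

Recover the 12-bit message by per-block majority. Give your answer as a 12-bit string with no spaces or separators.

011000110011

Block 1 (000): 0 ones → 0
Block 2 (101): 2 ones → 1
Block 3 (011): 2 ones → 1
Block 4 (001): 1 one → 0
Block 5 (100): 1 one → 0
Block 6 (000): 0 ones → 0
Block 7 (011): 2 ones → 1
Block 8 (111): 3 ones → 1
Block 9 (010): 1 one → 0
Block 10 (001): 1 one → 0
Block 11 (101): 2 ones → 1
Block 12 (101): 2 ones → 1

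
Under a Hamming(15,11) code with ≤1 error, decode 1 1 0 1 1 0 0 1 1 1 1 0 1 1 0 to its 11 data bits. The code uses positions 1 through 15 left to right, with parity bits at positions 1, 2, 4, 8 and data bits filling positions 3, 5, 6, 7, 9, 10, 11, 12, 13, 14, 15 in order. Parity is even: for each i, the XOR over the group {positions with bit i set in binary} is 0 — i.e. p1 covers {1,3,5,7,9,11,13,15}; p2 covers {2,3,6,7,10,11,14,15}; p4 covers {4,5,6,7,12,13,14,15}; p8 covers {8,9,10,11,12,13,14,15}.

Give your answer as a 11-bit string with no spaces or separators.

01001110110

s1 (pos 1,3,5,7,9,11,13,15): 1⊕0⊕1⊕0⊕1⊕1⊕1⊕0 = 1
s2 (pos 2,3,6,7,10,11,14,15): 1⊕0⊕0⊕0⊕1⊕1⊕1⊕0 = 0
s4 (pos 4,5,6,7,12,13,14,15): 1⊕1⊕0⊕0⊕0⊕1⊕1⊕0 = 0
s8 (pos 8,9,10,11,12,13,14,15): 1⊕1⊕1⊕1⊕0⊕1⊕1⊕0 = 0
Syndrome s8…s1 = 0001 → error at position 1.
Flip position 1: 110110011110110 → 010110011110110
Read data bits from positions 3,5,6,7,9,10,11,12,13,14,15: 01001110110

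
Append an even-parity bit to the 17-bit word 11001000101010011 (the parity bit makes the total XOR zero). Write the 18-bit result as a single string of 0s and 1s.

XOR of the 17 data bits: 1⊕1⊕0⊕0⊕1⊕0⊕0⊕0⊕1⊕0⊕1⊕0⊕1⊕0⊕0⊕1⊕1 = 0
Parity bit = 0 (so all 18 bits XOR to 0).

110010001010100110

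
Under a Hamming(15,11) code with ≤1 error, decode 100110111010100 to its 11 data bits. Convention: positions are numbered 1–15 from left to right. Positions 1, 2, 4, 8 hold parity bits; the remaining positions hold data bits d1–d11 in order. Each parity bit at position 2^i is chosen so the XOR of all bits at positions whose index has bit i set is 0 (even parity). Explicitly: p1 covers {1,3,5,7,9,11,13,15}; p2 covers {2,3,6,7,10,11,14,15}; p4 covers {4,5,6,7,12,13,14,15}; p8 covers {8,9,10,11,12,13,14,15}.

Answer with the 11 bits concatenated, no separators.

01011010100

s1 (pos 1,3,5,7,9,11,13,15): 1⊕0⊕1⊕1⊕1⊕1⊕1⊕0 = 0
s2 (pos 2,3,6,7,10,11,14,15): 0⊕0⊕0⊕1⊕0⊕1⊕0⊕0 = 0
s4 (pos 4,5,6,7,12,13,14,15): 1⊕1⊕0⊕1⊕0⊕1⊕0⊕0 = 0
s8 (pos 8,9,10,11,12,13,14,15): 1⊕1⊕0⊕1⊕0⊕1⊕0⊕0 = 0
Syndrome s8…s1 = 0000 → no error.
Read data bits from positions 3,5,6,7,9,10,11,12,13,14,15: 01011010100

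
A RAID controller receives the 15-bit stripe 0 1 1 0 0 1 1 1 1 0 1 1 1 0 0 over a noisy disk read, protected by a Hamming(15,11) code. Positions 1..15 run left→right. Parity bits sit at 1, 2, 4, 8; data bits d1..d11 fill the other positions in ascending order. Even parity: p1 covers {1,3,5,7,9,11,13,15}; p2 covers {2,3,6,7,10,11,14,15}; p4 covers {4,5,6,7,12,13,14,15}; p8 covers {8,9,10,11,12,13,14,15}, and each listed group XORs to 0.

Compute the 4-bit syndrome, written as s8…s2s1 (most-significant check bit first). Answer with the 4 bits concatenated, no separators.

s1 (pos 1,3,5,7,9,11,13,15): 0⊕1⊕0⊕1⊕1⊕1⊕1⊕0 = 1
s2 (pos 2,3,6,7,10,11,14,15): 1⊕1⊕1⊕1⊕0⊕1⊕0⊕0 = 1
s4 (pos 4,5,6,7,12,13,14,15): 0⊕0⊕1⊕1⊕1⊕1⊕0⊕0 = 0
s8 (pos 8,9,10,11,12,13,14,15): 1⊕1⊕0⊕1⊕1⊕1⊕0⊕0 = 1
Syndrome s8…s1 = 1011 → error at position 11.

1011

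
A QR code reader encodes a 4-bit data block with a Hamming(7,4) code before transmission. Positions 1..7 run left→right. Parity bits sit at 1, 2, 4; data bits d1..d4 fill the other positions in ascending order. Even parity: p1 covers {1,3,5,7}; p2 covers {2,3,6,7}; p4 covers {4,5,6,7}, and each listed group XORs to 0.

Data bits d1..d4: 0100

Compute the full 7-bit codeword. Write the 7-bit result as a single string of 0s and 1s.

Place data at non-parity positions: p1 p2 0 p4 1 0 0
p1 (pos 1,3,5,7): XOR of data positions = 0⊕1⊕0 = 1
p2 (pos 2,3,6,7): XOR of data positions = 0⊕0⊕0 = 0
p4 (pos 4,5,6,7): XOR of data positions = 1⊕0⊕0 = 1
Codeword: 1001100

1001100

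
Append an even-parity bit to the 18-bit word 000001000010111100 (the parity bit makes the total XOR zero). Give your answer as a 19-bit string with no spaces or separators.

0000010000101111000

XOR of the 18 data bits: 0⊕0⊕0⊕0⊕0⊕1⊕0⊕0⊕0⊕0⊕1⊕0⊕1⊕1⊕1⊕1⊕0⊕0 = 0
Parity bit = 0 (so all 19 bits XOR to 0).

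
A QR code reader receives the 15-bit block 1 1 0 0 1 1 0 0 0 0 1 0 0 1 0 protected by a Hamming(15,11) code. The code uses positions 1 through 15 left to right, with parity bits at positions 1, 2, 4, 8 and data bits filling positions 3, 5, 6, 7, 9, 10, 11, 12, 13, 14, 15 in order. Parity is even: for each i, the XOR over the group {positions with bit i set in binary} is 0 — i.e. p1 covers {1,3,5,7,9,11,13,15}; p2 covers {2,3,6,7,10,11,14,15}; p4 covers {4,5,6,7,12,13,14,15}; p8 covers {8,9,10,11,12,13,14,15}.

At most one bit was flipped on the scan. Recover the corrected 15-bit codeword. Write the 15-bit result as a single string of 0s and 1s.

s1 (pos 1,3,5,7,9,11,13,15): 1⊕0⊕1⊕0⊕0⊕1⊕0⊕0 = 1
s2 (pos 2,3,6,7,10,11,14,15): 1⊕0⊕1⊕0⊕0⊕1⊕1⊕0 = 0
s4 (pos 4,5,6,7,12,13,14,15): 0⊕1⊕1⊕0⊕0⊕0⊕1⊕0 = 1
s8 (pos 8,9,10,11,12,13,14,15): 0⊕0⊕0⊕1⊕0⊕0⊕1⊕0 = 0
Syndrome s8…s1 = 0101 → error at position 5.
Flip position 5: 110011000010010 → 110001000010010

110001000010010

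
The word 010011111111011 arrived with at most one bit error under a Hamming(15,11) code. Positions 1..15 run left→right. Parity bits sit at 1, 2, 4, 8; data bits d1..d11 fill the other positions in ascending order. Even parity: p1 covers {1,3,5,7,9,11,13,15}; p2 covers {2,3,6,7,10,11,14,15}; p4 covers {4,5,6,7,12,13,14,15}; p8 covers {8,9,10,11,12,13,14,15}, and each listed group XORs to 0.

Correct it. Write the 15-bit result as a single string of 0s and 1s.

010011111101011

s1 (pos 1,3,5,7,9,11,13,15): 0⊕0⊕1⊕1⊕1⊕1⊕0⊕1 = 1
s2 (pos 2,3,6,7,10,11,14,15): 1⊕0⊕1⊕1⊕1⊕1⊕1⊕1 = 1
s4 (pos 4,5,6,7,12,13,14,15): 0⊕1⊕1⊕1⊕1⊕0⊕1⊕1 = 0
s8 (pos 8,9,10,11,12,13,14,15): 1⊕1⊕1⊕1⊕1⊕0⊕1⊕1 = 1
Syndrome s8…s1 = 1011 → error at position 11.
Flip position 11: 010011111111011 → 010011111101011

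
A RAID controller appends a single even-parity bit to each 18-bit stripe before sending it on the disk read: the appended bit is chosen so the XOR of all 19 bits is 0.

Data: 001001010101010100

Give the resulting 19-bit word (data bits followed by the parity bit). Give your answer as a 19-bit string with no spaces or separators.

0010010101010101001

XOR of the 18 data bits: 0⊕0⊕1⊕0⊕0⊕1⊕0⊕1⊕0⊕1⊕0⊕1⊕0⊕1⊕0⊕1⊕0⊕0 = 1
Parity bit = 1 (so all 19 bits XOR to 0).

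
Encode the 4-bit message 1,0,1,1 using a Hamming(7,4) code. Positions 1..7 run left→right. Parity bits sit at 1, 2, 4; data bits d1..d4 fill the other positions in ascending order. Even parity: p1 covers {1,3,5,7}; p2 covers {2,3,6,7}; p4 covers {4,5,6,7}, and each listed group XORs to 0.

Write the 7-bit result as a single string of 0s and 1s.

0110011

Place data at non-parity positions: p1 p2 1 p4 0 1 1
p1 (pos 1,3,5,7): XOR of data positions = 1⊕0⊕1 = 0
p2 (pos 2,3,6,7): XOR of data positions = 1⊕1⊕1 = 1
p4 (pos 4,5,6,7): XOR of data positions = 0⊕1⊕1 = 0
Codeword: 0110011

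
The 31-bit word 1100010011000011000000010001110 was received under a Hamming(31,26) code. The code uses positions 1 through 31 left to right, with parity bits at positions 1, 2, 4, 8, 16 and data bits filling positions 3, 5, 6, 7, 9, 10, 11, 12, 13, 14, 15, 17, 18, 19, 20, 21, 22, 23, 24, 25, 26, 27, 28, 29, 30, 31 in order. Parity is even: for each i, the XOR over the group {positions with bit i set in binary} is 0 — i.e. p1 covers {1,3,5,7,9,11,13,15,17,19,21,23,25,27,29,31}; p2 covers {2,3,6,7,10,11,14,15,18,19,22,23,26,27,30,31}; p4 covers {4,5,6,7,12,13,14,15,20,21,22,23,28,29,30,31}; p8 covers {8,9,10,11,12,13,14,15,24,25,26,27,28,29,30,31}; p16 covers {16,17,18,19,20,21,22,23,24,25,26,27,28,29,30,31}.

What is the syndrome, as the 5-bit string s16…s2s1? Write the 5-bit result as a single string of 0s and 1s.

s1 (pos 1,3,5,7,9,11,13,15,17,19,21,23,25,27,29,31): 1⊕0⊕0⊕0⊕1⊕0⊕0⊕1⊕0⊕0⊕0⊕0⊕0⊕0⊕1⊕0 = 0
s2 (pos 2,3,6,7,10,11,14,15,18,19,22,23,26,27,30,31): 1⊕0⊕1⊕0⊕1⊕0⊕0⊕1⊕0⊕0⊕0⊕0⊕0⊕0⊕1⊕0 = 1
s4 (pos 4,5,6,7,12,13,14,15,20,21,22,23,28,29,30,31): 0⊕0⊕1⊕0⊕0⊕0⊕0⊕1⊕0⊕0⊕0⊕0⊕1⊕1⊕1⊕0 = 1
s8 (pos 8,9,10,11,12,13,14,15,24,25,26,27,28,29,30,31): 0⊕1⊕1⊕0⊕0⊕0⊕0⊕1⊕1⊕0⊕0⊕0⊕1⊕1⊕1⊕0 = 1
s16 (pos 16,17,18,19,20,21,22,23,24,25,26,27,28,29,30,31): 1⊕0⊕0⊕0⊕0⊕0⊕0⊕0⊕1⊕0⊕0⊕0⊕1⊕1⊕1⊕0 = 1
Syndrome s16…s1 = 11110 → error at position 30.

11110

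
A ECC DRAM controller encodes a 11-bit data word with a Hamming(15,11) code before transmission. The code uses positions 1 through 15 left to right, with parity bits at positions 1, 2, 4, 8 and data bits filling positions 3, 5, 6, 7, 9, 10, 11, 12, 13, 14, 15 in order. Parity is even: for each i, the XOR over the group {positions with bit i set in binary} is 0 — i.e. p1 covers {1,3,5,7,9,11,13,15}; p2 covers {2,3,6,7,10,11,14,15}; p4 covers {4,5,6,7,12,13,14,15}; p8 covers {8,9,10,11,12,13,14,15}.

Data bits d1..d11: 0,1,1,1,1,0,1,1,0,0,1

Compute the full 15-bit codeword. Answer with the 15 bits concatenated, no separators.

100111101011001

Place data at non-parity positions: p1 p2 0 p4 1 1 1 p8 1 0 1 1 0 0 1
p1 (pos 1,3,5,7,9,11,13,15): XOR of data positions = 0⊕1⊕1⊕1⊕1⊕0⊕1 = 1
p2 (pos 2,3,6,7,10,11,14,15): XOR of data positions = 0⊕1⊕1⊕0⊕1⊕0⊕1 = 0
p4 (pos 4,5,6,7,12,13,14,15): XOR of data positions = 1⊕1⊕1⊕1⊕0⊕0⊕1 = 1
p8 (pos 8,9,10,11,12,13,14,15): XOR of data positions = 1⊕0⊕1⊕1⊕0⊕0⊕1 = 0
Codeword: 100111101011001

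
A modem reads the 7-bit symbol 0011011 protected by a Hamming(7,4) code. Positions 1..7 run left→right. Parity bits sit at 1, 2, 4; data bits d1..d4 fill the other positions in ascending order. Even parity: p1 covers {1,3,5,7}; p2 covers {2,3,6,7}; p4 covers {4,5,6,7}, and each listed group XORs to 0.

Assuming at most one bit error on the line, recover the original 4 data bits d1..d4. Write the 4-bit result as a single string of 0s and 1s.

1001

s1 (pos 1,3,5,7): 0⊕1⊕0⊕1 = 0
s2 (pos 2,3,6,7): 0⊕1⊕1⊕1 = 1
s4 (pos 4,5,6,7): 1⊕0⊕1⊕1 = 1
Syndrome s4…s1 = 110 → error at position 6.
Flip position 6: 0011011 → 0011001
Read data bits from positions 3,5,6,7: 1001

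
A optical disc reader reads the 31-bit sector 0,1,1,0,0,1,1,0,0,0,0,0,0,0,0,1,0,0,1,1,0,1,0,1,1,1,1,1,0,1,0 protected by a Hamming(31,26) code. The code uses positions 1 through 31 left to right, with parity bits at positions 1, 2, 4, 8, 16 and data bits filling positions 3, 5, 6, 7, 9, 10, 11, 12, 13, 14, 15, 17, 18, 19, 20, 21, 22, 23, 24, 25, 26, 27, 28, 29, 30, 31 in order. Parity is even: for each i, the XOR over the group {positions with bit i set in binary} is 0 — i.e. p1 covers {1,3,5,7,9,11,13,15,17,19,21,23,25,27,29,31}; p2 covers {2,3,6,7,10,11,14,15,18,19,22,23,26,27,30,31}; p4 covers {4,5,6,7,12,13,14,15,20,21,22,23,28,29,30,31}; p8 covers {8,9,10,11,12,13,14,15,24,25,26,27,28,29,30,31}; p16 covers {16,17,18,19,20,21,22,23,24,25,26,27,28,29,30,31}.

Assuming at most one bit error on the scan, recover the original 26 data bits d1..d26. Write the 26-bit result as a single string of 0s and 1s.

00110000000001101011111010

s1 (pos 1,3,5,7,9,11,13,15,17,19,21,23,25,27,29,31): 0⊕1⊕0⊕1⊕0⊕0⊕0⊕0⊕0⊕1⊕0⊕0⊕1⊕1⊕0⊕0 = 1
s2 (pos 2,3,6,7,10,11,14,15,18,19,22,23,26,27,30,31): 1⊕1⊕1⊕1⊕0⊕0⊕0⊕0⊕0⊕1⊕1⊕0⊕1⊕1⊕1⊕0 = 1
s4 (pos 4,5,6,7,12,13,14,15,20,21,22,23,28,29,30,31): 0⊕0⊕1⊕1⊕0⊕0⊕0⊕0⊕1⊕0⊕1⊕0⊕1⊕0⊕1⊕0 = 0
s8 (pos 8,9,10,11,12,13,14,15,24,25,26,27,28,29,30,31): 0⊕0⊕0⊕0⊕0⊕0⊕0⊕0⊕1⊕1⊕1⊕1⊕1⊕0⊕1⊕0 = 0
s16 (pos 16,17,18,19,20,21,22,23,24,25,26,27,28,29,30,31): 1⊕0⊕0⊕1⊕1⊕0⊕1⊕0⊕1⊕1⊕1⊕1⊕1⊕0⊕1⊕0 = 0
Syndrome s16…s1 = 00011 → error at position 3.
Flip position 3: 0110011000000001001101011111010 → 0100011000000001001101011111010
Read data bits from positions 3,5,6,7,9,10,11,12,13,14,15,17,18,19,20,21,22,23,24,25,26,27,28,29,30,31: 00110000000001101011111010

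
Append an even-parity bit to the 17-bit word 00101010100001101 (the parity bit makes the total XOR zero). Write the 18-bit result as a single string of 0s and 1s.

XOR of the 17 data bits: 0⊕0⊕1⊕0⊕1⊕0⊕1⊕0⊕1⊕0⊕0⊕0⊕0⊕1⊕1⊕0⊕1 = 1
Parity bit = 1 (so all 18 bits XOR to 0).

001010101000011011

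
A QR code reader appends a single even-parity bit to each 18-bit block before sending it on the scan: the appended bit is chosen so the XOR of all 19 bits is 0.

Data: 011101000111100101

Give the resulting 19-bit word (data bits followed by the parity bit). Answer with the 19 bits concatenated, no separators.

XOR of the 18 data bits: 0⊕1⊕1⊕1⊕0⊕1⊕0⊕0⊕0⊕1⊕1⊕1⊕1⊕0⊕0⊕1⊕0⊕1 = 0
Parity bit = 0 (so all 19 bits XOR to 0).

0111010001111001010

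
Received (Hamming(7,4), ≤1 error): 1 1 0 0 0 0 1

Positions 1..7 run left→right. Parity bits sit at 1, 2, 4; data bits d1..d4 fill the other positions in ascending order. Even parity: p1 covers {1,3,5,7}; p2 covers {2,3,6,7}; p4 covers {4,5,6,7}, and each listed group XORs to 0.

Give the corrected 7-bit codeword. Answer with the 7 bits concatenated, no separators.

s1 (pos 1,3,5,7): 1⊕0⊕0⊕1 = 0
s2 (pos 2,3,6,7): 1⊕0⊕0⊕1 = 0
s4 (pos 4,5,6,7): 0⊕0⊕0⊕1 = 1
Syndrome s4…s1 = 100 → error at position 4.
Flip position 4: 1100001 → 1101001

1101001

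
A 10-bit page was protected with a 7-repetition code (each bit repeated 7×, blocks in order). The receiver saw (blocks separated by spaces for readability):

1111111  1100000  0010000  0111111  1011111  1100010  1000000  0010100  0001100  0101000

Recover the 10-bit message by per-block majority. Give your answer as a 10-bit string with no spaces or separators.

Block 1 (1111111): 7 ones → 1
Block 2 (1100000): 2 ones → 0
Block 3 (0010000): 1 one → 0
Block 4 (0111111): 6 ones → 1
Block 5 (1011111): 6 ones → 1
Block 6 (1100010): 3 ones → 0
Block 7 (1000000): 1 one → 0
Block 8 (0010100): 2 ones → 0
Block 9 (0001100): 2 ones → 0
Block 10 (0101000): 2 ones → 0

1001100000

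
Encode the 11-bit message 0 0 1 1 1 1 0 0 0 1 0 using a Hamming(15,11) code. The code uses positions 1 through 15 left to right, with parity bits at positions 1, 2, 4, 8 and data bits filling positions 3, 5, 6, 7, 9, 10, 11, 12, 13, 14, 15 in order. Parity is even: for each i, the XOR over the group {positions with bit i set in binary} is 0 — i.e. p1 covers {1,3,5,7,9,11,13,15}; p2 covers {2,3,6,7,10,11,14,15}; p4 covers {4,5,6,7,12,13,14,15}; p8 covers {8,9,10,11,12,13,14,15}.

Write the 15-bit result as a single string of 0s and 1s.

000101111100010

Place data at non-parity positions: p1 p2 0 p4 0 1 1 p8 1 1 0 0 0 1 0
p1 (pos 1,3,5,7,9,11,13,15): XOR of data positions = 0⊕0⊕1⊕1⊕0⊕0⊕0 = 0
p2 (pos 2,3,6,7,10,11,14,15): XOR of data positions = 0⊕1⊕1⊕1⊕0⊕1⊕0 = 0
p4 (pos 4,5,6,7,12,13,14,15): XOR of data positions = 0⊕1⊕1⊕0⊕0⊕1⊕0 = 1
p8 (pos 8,9,10,11,12,13,14,15): XOR of data positions = 1⊕1⊕0⊕0⊕0⊕1⊕0 = 1
Codeword: 000101111100010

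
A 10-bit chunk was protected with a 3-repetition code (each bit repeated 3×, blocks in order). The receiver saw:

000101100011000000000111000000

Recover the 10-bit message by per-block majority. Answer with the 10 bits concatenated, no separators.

Block 1 (000): 0 ones → 0
Block 2 (101): 2 ones → 1
Block 3 (100): 1 one → 0
Block 4 (011): 2 ones → 1
Block 5 (000): 0 ones → 0
Block 6 (000): 0 ones → 0
Block 7 (000): 0 ones → 0
Block 8 (111): 3 ones → 1
Block 9 (000): 0 ones → 0
Block 10 (000): 0 ones → 0

0101000100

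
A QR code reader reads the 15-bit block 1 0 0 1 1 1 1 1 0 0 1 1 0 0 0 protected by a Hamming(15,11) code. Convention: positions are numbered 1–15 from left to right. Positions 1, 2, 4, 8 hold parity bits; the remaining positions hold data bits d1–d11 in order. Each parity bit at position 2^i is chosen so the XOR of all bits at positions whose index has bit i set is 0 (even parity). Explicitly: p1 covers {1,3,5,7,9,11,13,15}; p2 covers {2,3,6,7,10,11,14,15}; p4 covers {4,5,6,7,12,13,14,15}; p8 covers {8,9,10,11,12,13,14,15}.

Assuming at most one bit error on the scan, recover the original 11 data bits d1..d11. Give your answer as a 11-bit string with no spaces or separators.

01110011010

s1 (pos 1,3,5,7,9,11,13,15): 1⊕0⊕1⊕1⊕0⊕1⊕0⊕0 = 0
s2 (pos 2,3,6,7,10,11,14,15): 0⊕0⊕1⊕1⊕0⊕1⊕0⊕0 = 1
s4 (pos 4,5,6,7,12,13,14,15): 1⊕1⊕1⊕1⊕1⊕0⊕0⊕0 = 1
s8 (pos 8,9,10,11,12,13,14,15): 1⊕0⊕0⊕1⊕1⊕0⊕0⊕0 = 1
Syndrome s8…s1 = 1110 → error at position 14.
Flip position 14: 100111110011000 → 100111110011010
Read data bits from positions 3,5,6,7,9,10,11,12,13,14,15: 01110011010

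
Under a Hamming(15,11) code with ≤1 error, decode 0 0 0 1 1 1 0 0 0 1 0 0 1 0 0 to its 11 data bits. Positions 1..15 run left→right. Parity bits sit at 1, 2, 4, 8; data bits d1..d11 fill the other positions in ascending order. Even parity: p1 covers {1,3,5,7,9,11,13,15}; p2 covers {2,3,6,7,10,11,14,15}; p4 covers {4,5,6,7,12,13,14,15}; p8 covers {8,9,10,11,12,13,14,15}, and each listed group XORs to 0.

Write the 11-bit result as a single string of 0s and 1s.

01100100100

s1 (pos 1,3,5,7,9,11,13,15): 0⊕0⊕1⊕0⊕0⊕0⊕1⊕0 = 0
s2 (pos 2,3,6,7,10,11,14,15): 0⊕0⊕1⊕0⊕1⊕0⊕0⊕0 = 0
s4 (pos 4,5,6,7,12,13,14,15): 1⊕1⊕1⊕0⊕0⊕1⊕0⊕0 = 0
s8 (pos 8,9,10,11,12,13,14,15): 0⊕0⊕1⊕0⊕0⊕1⊕0⊕0 = 0
Syndrome s8…s1 = 0000 → no error.
Read data bits from positions 3,5,6,7,9,10,11,12,13,14,15: 01100100100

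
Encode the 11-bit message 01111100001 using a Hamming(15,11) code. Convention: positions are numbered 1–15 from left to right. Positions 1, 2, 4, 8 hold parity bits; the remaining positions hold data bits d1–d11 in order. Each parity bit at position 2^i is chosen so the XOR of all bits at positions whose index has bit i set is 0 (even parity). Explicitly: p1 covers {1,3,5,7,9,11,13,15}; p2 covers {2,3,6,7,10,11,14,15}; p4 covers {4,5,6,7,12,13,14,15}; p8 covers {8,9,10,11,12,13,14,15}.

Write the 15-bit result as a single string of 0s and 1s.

Place data at non-parity positions: p1 p2 0 p4 1 1 1 p8 1 1 0 0 0 0 1
p1 (pos 1,3,5,7,9,11,13,15): XOR of data positions = 0⊕1⊕1⊕1⊕0⊕0⊕1 = 0
p2 (pos 2,3,6,7,10,11,14,15): XOR of data positions = 0⊕1⊕1⊕1⊕0⊕0⊕1 = 0
p4 (pos 4,5,6,7,12,13,14,15): XOR of data positions = 1⊕1⊕1⊕0⊕0⊕0⊕1 = 0
p8 (pos 8,9,10,11,12,13,14,15): XOR of data positions = 1⊕1⊕0⊕0⊕0⊕0⊕1 = 1
Codeword: 000011111100001

000011111100001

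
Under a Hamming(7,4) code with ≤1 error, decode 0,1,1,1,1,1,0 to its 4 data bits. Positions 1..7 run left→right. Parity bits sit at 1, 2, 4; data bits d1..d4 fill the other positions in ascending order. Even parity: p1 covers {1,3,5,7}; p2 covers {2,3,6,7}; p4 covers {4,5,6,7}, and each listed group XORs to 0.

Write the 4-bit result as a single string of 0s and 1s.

s1 (pos 1,3,5,7): 0⊕1⊕1⊕0 = 0
s2 (pos 2,3,6,7): 1⊕1⊕1⊕0 = 1
s4 (pos 4,5,6,7): 1⊕1⊕1⊕0 = 1
Syndrome s4…s1 = 110 → error at position 6.
Flip position 6: 0111110 → 0111100
Read data bits from positions 3,5,6,7: 1100

1100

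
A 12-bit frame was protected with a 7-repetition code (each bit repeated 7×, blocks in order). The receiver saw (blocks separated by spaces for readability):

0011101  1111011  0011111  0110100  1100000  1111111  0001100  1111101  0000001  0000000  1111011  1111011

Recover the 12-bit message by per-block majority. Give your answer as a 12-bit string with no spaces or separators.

111001010011

Block 1 (0011101): 4 ones → 1
Block 2 (1111011): 6 ones → 1
Block 3 (0011111): 5 ones → 1
Block 4 (0110100): 3 ones → 0
Block 5 (1100000): 2 ones → 0
Block 6 (1111111): 7 ones → 1
Block 7 (0001100): 2 ones → 0
Block 8 (1111101): 6 ones → 1
Block 9 (0000001): 1 one → 0
Block 10 (0000000): 0 ones → 0
Block 11 (1111011): 6 ones → 1
Block 12 (1111011): 6 ones → 1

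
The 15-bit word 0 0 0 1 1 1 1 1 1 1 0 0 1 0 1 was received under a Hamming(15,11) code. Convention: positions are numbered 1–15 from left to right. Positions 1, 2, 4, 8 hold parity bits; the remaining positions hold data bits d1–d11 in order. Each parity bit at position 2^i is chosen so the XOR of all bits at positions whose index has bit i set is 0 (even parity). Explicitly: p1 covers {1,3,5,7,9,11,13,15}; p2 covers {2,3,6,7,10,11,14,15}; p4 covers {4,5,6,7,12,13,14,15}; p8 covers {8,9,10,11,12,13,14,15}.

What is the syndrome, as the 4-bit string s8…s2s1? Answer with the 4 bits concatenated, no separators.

1001

s1 (pos 1,3,5,7,9,11,13,15): 0⊕0⊕1⊕1⊕1⊕0⊕1⊕1 = 1
s2 (pos 2,3,6,7,10,11,14,15): 0⊕0⊕1⊕1⊕1⊕0⊕0⊕1 = 0
s4 (pos 4,5,6,7,12,13,14,15): 1⊕1⊕1⊕1⊕0⊕1⊕0⊕1 = 0
s8 (pos 8,9,10,11,12,13,14,15): 1⊕1⊕1⊕0⊕0⊕1⊕0⊕1 = 1
Syndrome s8…s1 = 1001 → error at position 9.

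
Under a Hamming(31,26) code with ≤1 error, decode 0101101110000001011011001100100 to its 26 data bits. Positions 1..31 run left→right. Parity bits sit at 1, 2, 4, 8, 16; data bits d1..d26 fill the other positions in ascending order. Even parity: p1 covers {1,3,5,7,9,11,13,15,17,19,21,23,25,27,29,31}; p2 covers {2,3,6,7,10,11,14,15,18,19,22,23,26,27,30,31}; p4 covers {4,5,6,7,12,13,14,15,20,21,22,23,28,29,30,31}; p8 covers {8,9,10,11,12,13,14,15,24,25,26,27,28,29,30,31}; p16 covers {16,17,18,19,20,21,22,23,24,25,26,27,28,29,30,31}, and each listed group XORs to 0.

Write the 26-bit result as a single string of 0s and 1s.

s1 (pos 1,3,5,7,9,11,13,15,17,19,21,23,25,27,29,31): 0⊕0⊕1⊕1⊕1⊕0⊕0⊕0⊕0⊕1⊕1⊕0⊕1⊕0⊕1⊕0 = 1
s2 (pos 2,3,6,7,10,11,14,15,18,19,22,23,26,27,30,31): 1⊕0⊕0⊕1⊕0⊕0⊕0⊕0⊕1⊕1⊕1⊕0⊕1⊕0⊕0⊕0 = 0
s4 (pos 4,5,6,7,12,13,14,15,20,21,22,23,28,29,30,31): 1⊕1⊕0⊕1⊕0⊕0⊕0⊕0⊕0⊕1⊕1⊕0⊕0⊕1⊕0⊕0 = 0
s8 (pos 8,9,10,11,12,13,14,15,24,25,26,27,28,29,30,31): 1⊕1⊕0⊕0⊕0⊕0⊕0⊕0⊕0⊕1⊕1⊕0⊕0⊕1⊕0⊕0 = 1
s16 (pos 16,17,18,19,20,21,22,23,24,25,26,27,28,29,30,31): 1⊕0⊕1⊕1⊕0⊕1⊕1⊕0⊕0⊕1⊕1⊕0⊕0⊕1⊕0⊕0 = 0
Syndrome s16…s1 = 01001 → error at position 9.
Flip position 9: 0101101110000001011011001100100 → 0101101100000001011011001100100
Read data bits from positions 3,5,6,7,9,10,11,12,13,14,15,17,18,19,20,21,22,23,24,25,26,27,28,29,30,31: 01010000000011011001100100

01010000000011011001100100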